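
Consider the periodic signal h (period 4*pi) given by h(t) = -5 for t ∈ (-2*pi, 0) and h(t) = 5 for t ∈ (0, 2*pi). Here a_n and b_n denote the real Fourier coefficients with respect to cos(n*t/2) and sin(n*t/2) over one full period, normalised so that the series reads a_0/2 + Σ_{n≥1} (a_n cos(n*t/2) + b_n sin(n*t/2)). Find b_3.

b_3 = (1/(2*pi)) ∫_{-2*pi}^{2*pi} h(t) sin(3*t/2) dt.
h is odd and sin(3*t/2) is odd, so the integrand is even and b_3 = 1/pi ∫_0^{2*pi} h(t) sin(3*t/2) dt.
Directly, an antiderivative of (5) sin(3*t/2) is -10*cos(3*t/2)/3; evaluating from 0 to 2*pi: ∫_{0}^{2*pi} (5) sin(3*t/2) dt = (10/3) - (-10/3) = 20/3.
Hence b_3 = (1/pi)·(20/3) = 20/(3*pi).

20/(3*pi)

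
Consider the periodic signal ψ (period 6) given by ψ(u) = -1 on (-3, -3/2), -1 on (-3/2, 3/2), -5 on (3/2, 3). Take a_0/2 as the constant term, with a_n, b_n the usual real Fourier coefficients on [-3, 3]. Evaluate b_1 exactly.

-4/pi

b_1 = 1/3 ∫_{-3}^{3} ψ(u) sin(pi*u/3) du.
Split the integral at the breakpoints.
Directly, an antiderivative of (-1) sin(pi*u/3) is 3*cos(pi*u/3)/pi; evaluating from -3 to -3/2: ∫_{-3}^{-3/2} (-1) sin(pi*u/3) du = (0) - (-3/pi) = 3/pi.
Directly, an antiderivative of (-1) sin(pi*u/3) is 3*cos(pi*u/3)/pi; evaluating from -3/2 to 3/2: ∫_{-3/2}^{3/2} (-1) sin(pi*u/3) du = (0) - (0) = 0.
Directly, an antiderivative of (-5) sin(pi*u/3) is 15*cos(pi*u/3)/pi; evaluating from 3/2 to 3: ∫_{3/2}^{3} (-5) sin(pi*u/3) du = (-15/pi) - (0) = -15/pi.
Summing the pieces and multiplying by (1/3) gives b_1 = -4/pi.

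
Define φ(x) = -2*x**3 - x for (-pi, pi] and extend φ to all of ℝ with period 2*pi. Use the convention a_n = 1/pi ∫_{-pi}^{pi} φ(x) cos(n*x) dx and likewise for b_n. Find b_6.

2/9 + 2*pi**2/3

b_6 = 1/pi ∫_{-pi}^{pi} φ(x) sin(6*x) dx.
φ is odd and sin(6*x) is odd, so the integrand is even and b_6 = 2/pi ∫_0^{pi} φ(x) sin(6*x) dx.
Integrating by parts three times (tabular method), an antiderivative of (-2*x**3 - x) sin(6*x) is x**3*cos(6*x)/3 - x**2*sin(6*x)/6 + x*cos(6*x)/9 - sin(6*x)/54; evaluating from 0 to pi: ∫_{0}^{pi} (-2*x**3 - x) sin(6*x) dx = (pi/9 + pi**3/3) - (0) = pi/9 + pi**3/3.
Hence b_6 = (2/pi)·(pi/9 + pi**3/3) = 2/9 + 2*pi**2/3.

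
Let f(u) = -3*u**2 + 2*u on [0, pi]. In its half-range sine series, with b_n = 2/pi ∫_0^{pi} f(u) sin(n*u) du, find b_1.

b_1 = 2/pi ∫_0^{pi} (-3*u**2 + 2*u) sin(u) du.
Integrating by parts twice (tabular method), an antiderivative of (-3*u**2 + 2*u) sin(u) is 3*u**2*cos(u) - 6*u*sin(u) - 2*u*cos(u) + 2*sin(u) - 6*cos(u); evaluating from 0 to pi: ∫_{0}^{pi} (-3*u**2 + 2*u) sin(u) du = (-3*pi**2 + 6 + 2*pi) - (-6) = -3*pi**2 + 2*pi + 12.
Hence b_1 = (2/pi)·(-3*pi**2 + 2*pi + 12) = -6*pi + 4 + 24/pi.

-6*pi + 4 + 24/pi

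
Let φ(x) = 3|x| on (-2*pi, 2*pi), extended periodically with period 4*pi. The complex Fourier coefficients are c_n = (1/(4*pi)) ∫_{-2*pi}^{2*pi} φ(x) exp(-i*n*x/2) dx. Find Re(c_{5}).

Since φ is real-valued, Re(c_{5}) = (1/(4*pi)) ∫_{-2*pi}^{2*pi} φ(x) cos(5*x/2) dx = a_{5}/2.
φ is even and cos(5*x/2) is even, so the integrand is even: ∫_{-2*pi}^{2*pi} φ(x) cos(5*x/2) dx = 2∫_0^{2*pi} φ(x) cos(5*x/2) dx.
Integrating by parts (boundary term plus one more integral), an antiderivative of (3*x) cos(5*x/2) is 6*x*sin(5*x/2)/5 + 12*cos(5*x/2)/25; evaluating from 0 to 2*pi: ∫_{0}^{2*pi} (3*x) cos(5*x/2) dx = (-12/25) - (12/25) = -24/25.
So ∫_{-2*pi}^{2*pi} φ(x) cos(5*x/2) dx = -48/25.
Hence Re(c_{5}) = (1/(4*pi))·(-48/25) = -12/(25*pi).

-12/(25*pi)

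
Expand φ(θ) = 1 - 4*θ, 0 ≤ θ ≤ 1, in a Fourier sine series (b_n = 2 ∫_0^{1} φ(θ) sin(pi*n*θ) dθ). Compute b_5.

-4/(5*pi)

b_5 = 2 ∫_0^{1} (1 - 4*θ) sin(5*pi*θ) dθ.
Integrating by parts (boundary term plus one more integral), an antiderivative of (1 - 4*θ) sin(5*pi*θ) is 4*θ*cos(5*pi*θ)/(5*pi) - 4*sin(5*pi*θ)/(25*pi**2) - cos(5*pi*θ)/(5*pi); evaluating from 0 to 1: ∫_{0}^{1} (1 - 4*θ) sin(5*pi*θ) dθ = (-3/(5*pi)) - (-1/(5*pi)) = -2/(5*pi).
Hence b_5 = 2·(-2/(5*pi)) = -4/(5*pi).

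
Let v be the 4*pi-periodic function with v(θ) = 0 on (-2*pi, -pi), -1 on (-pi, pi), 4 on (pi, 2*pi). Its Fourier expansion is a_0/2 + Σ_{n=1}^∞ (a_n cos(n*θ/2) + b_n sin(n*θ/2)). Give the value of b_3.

b_3 = (1/(2*pi)) ∫_{-2*pi}^{2*pi} v(θ) sin(3*θ/2) dθ.
Split the integral at the breakpoints.
∫_{-2*pi}^{-pi} (0) sin(3*θ/2) dθ = 0.
Directly, an antiderivative of (-1) sin(3*θ/2) is 2*cos(3*θ/2)/3; evaluating from -pi to pi: ∫_{-pi}^{pi} (-1) sin(3*θ/2) dθ = (0) - (0) = 0.
Directly, an antiderivative of (4) sin(3*θ/2) is -8*cos(3*θ/2)/3; evaluating from pi to 2*pi: ∫_{pi}^{2*pi} (4) sin(3*θ/2) dθ = (8/3) - (0) = 8/3.
Summing the pieces and multiplying by (1/(2*pi)) gives b_3 = 4/(3*pi).

4/(3*pi)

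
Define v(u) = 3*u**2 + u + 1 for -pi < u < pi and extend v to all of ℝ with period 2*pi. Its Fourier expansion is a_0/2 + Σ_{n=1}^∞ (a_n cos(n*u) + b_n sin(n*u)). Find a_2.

a_2 = 1/pi ∫_{-pi}^{pi} v(u) cos(2*u) du.
Integrating by parts twice (tabular method), an antiderivative of (3*u**2 + u + 1) cos(2*u) is 3*u**2*sin(2*u)/2 + u*sin(2*u)/2 + 3*u*cos(2*u)/2 - sin(2*u)/4 + cos(2*u)/4; evaluating from -pi to pi: ∫_{-pi}^{pi} (3*u**2 + u + 1) cos(2*u) du = (1/4 + 3*pi/2) - (1/4 - 3*pi/2) = 3*pi.
Hence a_2 = (1/pi)·(3*pi) = 3.

3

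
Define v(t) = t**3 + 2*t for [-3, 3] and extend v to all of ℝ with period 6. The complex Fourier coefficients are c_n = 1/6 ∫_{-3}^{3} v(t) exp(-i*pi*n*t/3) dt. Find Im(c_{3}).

-11/pi + 6/pi**3

Since v is real-valued, Im(c_{3}) = -1/6 ∫_{-3}^{3} v(t) sin(pi*t) dt = -b_{3}/2.
v is odd and sin(pi*t) is odd, so the integrand is even: ∫_{-3}^{3} v(t) sin(pi*t) dt = 2∫_0^{3} v(t) sin(pi*t) dt.
Integrating by parts three times (tabular method), an antiderivative of (t**3 + 2*t) sin(pi*t) is -t**3*cos(pi*t)/pi + 3*t**2*sin(pi*t)/pi**2 - 2*t*cos(pi*t)/pi + 6*t*cos(pi*t)/pi**3 - 6*sin(pi*t)/pi**4 + 2*sin(pi*t)/pi**2; evaluating from 0 to 3: ∫_{0}^{3} (t**3 + 2*t) sin(pi*t) dt = (-18/pi**3 + 33/pi) - (0) = -18/pi**3 + 33/pi.
So ∫_{-3}^{3} v(t) sin(pi*t) dt = -36/pi**3 + 66/pi.
Hence Im(c_{3}) = (-1/6)·(-36/pi**3 + 66/pi) = -11/pi + 6/pi**3.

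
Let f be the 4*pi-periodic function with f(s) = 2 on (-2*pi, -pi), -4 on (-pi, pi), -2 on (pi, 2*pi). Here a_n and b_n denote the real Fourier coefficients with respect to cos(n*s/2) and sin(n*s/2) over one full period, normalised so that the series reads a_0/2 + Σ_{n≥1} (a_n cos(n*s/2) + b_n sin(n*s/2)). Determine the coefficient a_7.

a_7 = (1/(2*pi)) ∫_{-2*pi}^{2*pi} f(s) cos(7*s/2) ds.
Split the integral at the breakpoints.
Directly, an antiderivative of (2) cos(7*s/2) is 4*sin(7*s/2)/7; evaluating from -2*pi to -pi: ∫_{-2*pi}^{-pi} (2) cos(7*s/2) ds = (4/7) - (0) = 4/7.
Directly, an antiderivative of (-4) cos(7*s/2) is -8*sin(7*s/2)/7; evaluating from -pi to pi: ∫_{-pi}^{pi} (-4) cos(7*s/2) ds = (8/7) - (-8/7) = 16/7.
Directly, an antiderivative of (-2) cos(7*s/2) is -4*sin(7*s/2)/7; evaluating from pi to 2*pi: ∫_{pi}^{2*pi} (-2) cos(7*s/2) ds = (0) - (4/7) = -4/7.
Summing the pieces and multiplying by (1/(2*pi)) gives a_7 = 8/(7*pi).

8/(7*pi)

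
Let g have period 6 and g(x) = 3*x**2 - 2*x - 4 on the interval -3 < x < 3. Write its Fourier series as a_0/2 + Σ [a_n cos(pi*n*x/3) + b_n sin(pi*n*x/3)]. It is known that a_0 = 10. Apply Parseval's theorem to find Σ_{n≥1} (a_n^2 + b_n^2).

Parseval: a_0^2/2 + Σ_{n≥1} (a_n^2+b_n^2) = 1/3 ∫_{-3}^{3} g(x)^2 dx = 1018/5.
Subtract a_0^2/2 = 50: Σ (a_n^2+b_n^2) = 768/5.

768/5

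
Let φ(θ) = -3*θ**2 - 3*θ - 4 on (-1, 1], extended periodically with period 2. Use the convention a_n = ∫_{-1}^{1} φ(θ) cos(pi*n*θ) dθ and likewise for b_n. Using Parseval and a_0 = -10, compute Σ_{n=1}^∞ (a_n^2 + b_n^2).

Parseval: a_0^2/2 + Σ_{n≥1} (a_n^2+b_n^2) = ∫_{-1}^{1} φ(θ)^2 dθ = 288/5.
Subtract a_0^2/2 = 50: Σ (a_n^2+b_n^2) = 38/5.

38/5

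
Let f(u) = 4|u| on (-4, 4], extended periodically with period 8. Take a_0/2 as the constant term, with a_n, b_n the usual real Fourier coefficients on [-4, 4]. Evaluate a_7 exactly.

a_7 = 1/4 ∫_{-4}^{4} f(u) cos(7*pi*u/4) du.
f is even and cos(7*pi*u/4) is even, so the integrand is even and a_7 = 1/2 ∫_0^{4} f(u) cos(7*pi*u/4) du.
Integrating by parts (boundary term plus one more integral), an antiderivative of (4*u) cos(7*pi*u/4) is 16*u*sin(7*pi*u/4)/(7*pi) + 64*cos(7*pi*u/4)/(49*pi**2); evaluating from 0 to 4: ∫_{0}^{4} (4*u) cos(7*pi*u/4) du = (-64/(49*pi**2)) - (64/(49*pi**2)) = -128/(49*pi**2).
Hence a_7 = (1/2)·(-128/(49*pi**2)) = -64/(49*pi**2).

-64/(49*pi**2)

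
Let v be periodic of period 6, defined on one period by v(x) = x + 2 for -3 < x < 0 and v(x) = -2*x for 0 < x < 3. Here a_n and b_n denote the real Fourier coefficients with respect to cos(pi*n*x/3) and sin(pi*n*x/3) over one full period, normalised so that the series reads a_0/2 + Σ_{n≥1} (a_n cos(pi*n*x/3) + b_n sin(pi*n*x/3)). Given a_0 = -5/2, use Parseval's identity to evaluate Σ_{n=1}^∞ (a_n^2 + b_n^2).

79/8

Parseval: a_0^2/2 + Σ_{n≥1} (a_n^2+b_n^2) = 1/3 ∫_{-3}^{3} v(x)^2 dx = 13.
Subtract a_0^2/2 = 25/8: Σ (a_n^2+b_n^2) = 79/8.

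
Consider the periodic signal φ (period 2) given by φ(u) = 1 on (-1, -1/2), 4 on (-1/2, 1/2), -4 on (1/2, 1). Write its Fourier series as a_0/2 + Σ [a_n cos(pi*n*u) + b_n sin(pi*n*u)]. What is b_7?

-5/(7*pi)

b_7 = ∫_{-1}^{1} φ(u) sin(7*pi*u) du.
Split the integral at the breakpoints.
Directly, an antiderivative of (1) sin(7*pi*u) is -cos(7*pi*u)/(7*pi); evaluating from -1 to -1/2: ∫_{-1}^{-1/2} (1) sin(7*pi*u) du = (0) - (1/(7*pi)) = -1/(7*pi).
Directly, an antiderivative of (4) sin(7*pi*u) is -4*cos(7*pi*u)/(7*pi); evaluating from -1/2 to 1/2: ∫_{-1/2}^{1/2} (4) sin(7*pi*u) du = (0) - (0) = 0.
Directly, an antiderivative of (-4) sin(7*pi*u) is 4*cos(7*pi*u)/(7*pi); evaluating from 1/2 to 1: ∫_{1/2}^{1} (-4) sin(7*pi*u) du = (-4/(7*pi)) - (0) = -4/(7*pi).
Summing the pieces gives b_7 = -5/(7*pi).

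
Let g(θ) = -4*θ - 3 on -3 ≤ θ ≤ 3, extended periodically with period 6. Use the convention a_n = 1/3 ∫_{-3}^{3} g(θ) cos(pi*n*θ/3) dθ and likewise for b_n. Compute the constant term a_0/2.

-3

a_0 = 1/3 ∫_{-3}^{3} g(θ) dθ = 1/3 · (-18) = -6.
So the constant term a_0/2 = -3.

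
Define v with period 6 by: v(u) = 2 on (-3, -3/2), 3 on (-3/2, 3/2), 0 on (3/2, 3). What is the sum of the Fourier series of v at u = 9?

u = 9 differs from u = -3 by 2 full period(s), and the series is 6-periodic.
At u = -3 the one-sided limits are v(-3^-) = 0 and v(-3^+) = 2.
By Dirichlet's theorem the series converges to their average, [(0) + (2)]/2 = 1.

1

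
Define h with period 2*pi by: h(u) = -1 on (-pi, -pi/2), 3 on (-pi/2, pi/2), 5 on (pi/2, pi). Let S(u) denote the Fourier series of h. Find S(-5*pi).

2

u = -5*pi differs from u = -pi by -2 full period(s), and the series is 2*pi-periodic.
At u = -pi the one-sided limits are h(-pi^-) = 5 and h(-pi^+) = -1.
By Dirichlet's theorem the series converges to their average, [(5) + (-1)]/2 = 2.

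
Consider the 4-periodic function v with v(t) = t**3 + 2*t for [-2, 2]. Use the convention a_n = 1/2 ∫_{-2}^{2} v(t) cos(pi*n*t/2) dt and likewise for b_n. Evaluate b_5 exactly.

b_5 = 1/2 ∫_{-2}^{2} v(t) sin(5*pi*t/2) dt.
v is odd and sin(5*pi*t/2) is odd, so the integrand is even and b_5 = ∫_0^{2} v(t) sin(5*pi*t/2) dt.
Integrating by parts three times (tabular method), an antiderivative of (t**3 + 2*t) sin(5*pi*t/2) is -2*t**3*cos(5*pi*t/2)/(5*pi) + 12*t**2*sin(5*pi*t/2)/(25*pi**2) - 4*t*cos(5*pi*t/2)/(5*pi) + 48*t*cos(5*pi*t/2)/(125*pi**3) - 96*sin(5*pi*t/2)/(625*pi**4) + 8*sin(5*pi*t/2)/(25*pi**2); evaluating from 0 to 2: ∫_{0}^{2} (t**3 + 2*t) sin(5*pi*t/2) dt = (24*(-4 + 25*pi**2)/(125*pi**3)) - (0) = 24*(-4 + 25*pi**2)/(125*pi**3).
Hence b_5 = 24*(-4 + 25*pi**2)/(125*pi**3).

24*(-4 + 25*pi**2)/(125*pi**3)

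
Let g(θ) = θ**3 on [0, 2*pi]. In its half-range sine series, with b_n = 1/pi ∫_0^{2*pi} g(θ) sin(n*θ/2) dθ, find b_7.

-96/343 + 16*pi**2/7

b_7 = 1/pi ∫_0^{2*pi} (θ**3) sin(7*θ/2) dθ.
Integrating by parts three times (tabular method), an antiderivative of (θ**3) sin(7*θ/2) is -2*θ**3*cos(7*θ/2)/7 + 12*θ**2*sin(7*θ/2)/49 + 48*θ*cos(7*θ/2)/343 - 96*sin(7*θ/2)/2401; evaluating from 0 to 2*pi: ∫_{0}^{2*pi} (θ**3) sin(7*θ/2) dθ = (16*pi*(-6 + 49*pi**2)/343) - (0) = 16*pi*(-6 + 49*pi**2)/343.
Hence b_7 = (1/pi)·(16*pi*(-6 + 49*pi**2)/343) = -96/343 + 16*pi**2/7.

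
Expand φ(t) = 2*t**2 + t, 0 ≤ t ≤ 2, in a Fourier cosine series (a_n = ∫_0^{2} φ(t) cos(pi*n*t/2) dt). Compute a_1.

-40/pi**2

a_1 = ∫_0^{2} (2*t**2 + t) cos(pi*t/2) dt.
Integrating by parts twice (tabular method), an antiderivative of (2*t**2 + t) cos(pi*t/2) is 4*t**2*sin(pi*t/2)/pi + 2*t*sin(pi*t/2)/pi + 16*t*cos(pi*t/2)/pi**2 - 32*sin(pi*t/2)/pi**3 + 4*cos(pi*t/2)/pi**2; evaluating from 0 to 2: ∫_{0}^{2} (2*t**2 + t) cos(pi*t/2) dt = (-36/pi**2) - (4/pi**2) = -40/pi**2.
Hence a_1 = -40/pi**2.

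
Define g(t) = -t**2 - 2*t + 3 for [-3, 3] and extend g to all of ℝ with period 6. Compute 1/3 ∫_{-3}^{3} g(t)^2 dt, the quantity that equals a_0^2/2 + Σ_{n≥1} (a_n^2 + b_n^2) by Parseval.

192/5

1/3 ∫_{-3}^{3} g(t)^2 dt = 1/3 · (576/5) = 192/5.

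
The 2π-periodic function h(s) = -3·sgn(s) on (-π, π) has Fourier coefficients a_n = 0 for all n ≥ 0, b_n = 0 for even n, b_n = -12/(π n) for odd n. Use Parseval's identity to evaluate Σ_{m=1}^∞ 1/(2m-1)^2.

Parseval: Σ b_n^2 = (1/π) ∫_{-π}^{π} h(s)^2 ds = 18.
Only odd n contribute, with b_n^2 = 144/(π^2 n^2), so Σ_{m≥1} 1/(2m-1)^2 = π^2·(18)/144 = pi**2/8.

pi**2/8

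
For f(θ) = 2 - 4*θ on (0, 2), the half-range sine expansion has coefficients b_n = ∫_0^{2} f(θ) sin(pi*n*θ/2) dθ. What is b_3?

-8/(3*pi)

b_3 = ∫_0^{2} (2 - 4*θ) sin(3*pi*θ/2) dθ.
Integrating by parts (boundary term plus one more integral), an antiderivative of (2 - 4*θ) sin(3*pi*θ/2) is 8*θ*cos(3*pi*θ/2)/(3*pi) - 16*sin(3*pi*θ/2)/(9*pi**2) - 4*cos(3*pi*θ/2)/(3*pi); evaluating from 0 to 2: ∫_{0}^{2} (2 - 4*θ) sin(3*pi*θ/2) dθ = (-4/pi) - (-4/(3*pi)) = -8/(3*pi).
Hence b_3 = -8/(3*pi).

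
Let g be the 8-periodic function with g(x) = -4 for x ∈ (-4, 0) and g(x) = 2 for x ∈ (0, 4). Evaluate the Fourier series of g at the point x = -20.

-1

x = -20 differs from x = -4 by -2 full period(s), and the series is 8-periodic.
At x = -4 the one-sided limits are g(-4^-) = 2 and g(-4^+) = -4.
By Dirichlet's theorem the series converges to their average, [(2) + (-4)]/2 = -1.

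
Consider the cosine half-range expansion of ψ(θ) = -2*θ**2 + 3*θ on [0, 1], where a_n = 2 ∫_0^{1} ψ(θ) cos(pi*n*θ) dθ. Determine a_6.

a_6 = 2 ∫_0^{1} (-2*θ**2 + 3*θ) cos(6*pi*θ) dθ.
Integrating by parts twice (tabular method), an antiderivative of (-2*θ**2 + 3*θ) cos(6*pi*θ) is -θ**2*sin(6*pi*θ)/(3*pi) + θ*sin(6*pi*θ)/(2*pi) - θ*cos(6*pi*θ)/(9*pi**2) + sin(6*pi*θ)/(54*pi**3) + cos(6*pi*θ)/(12*pi**2); evaluating from 0 to 1: ∫_{0}^{1} (-2*θ**2 + 3*θ) cos(6*pi*θ) dθ = (-1/(36*pi**2)) - (1/(12*pi**2)) = -1/(9*pi**2).
Hence a_6 = 2·(-1/(9*pi**2)) = -2/(9*pi**2).

-2/(9*pi**2)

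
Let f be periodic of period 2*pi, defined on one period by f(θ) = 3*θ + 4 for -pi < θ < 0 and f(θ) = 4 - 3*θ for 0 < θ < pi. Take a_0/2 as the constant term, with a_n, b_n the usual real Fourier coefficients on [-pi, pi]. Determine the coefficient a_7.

a_7 = 1/pi ∫_{-pi}^{pi} f(θ) cos(7*θ) dθ.
f is even and cos(7*θ) is even, so the integrand is even and a_7 = 2/pi ∫_0^{pi} f(θ) cos(7*θ) dθ.
Integrating by parts (boundary term plus one more integral), an antiderivative of (4 - 3*θ) cos(7*θ) is -3*θ*sin(7*θ)/7 + 4*sin(7*θ)/7 - 3*cos(7*θ)/49; evaluating from 0 to pi: ∫_{0}^{pi} (4 - 3*θ) cos(7*θ) dθ = (3/49) - (-3/49) = 6/49.
Hence a_7 = (2/pi)·(6/49) = 12/(49*pi).

12/(49*pi)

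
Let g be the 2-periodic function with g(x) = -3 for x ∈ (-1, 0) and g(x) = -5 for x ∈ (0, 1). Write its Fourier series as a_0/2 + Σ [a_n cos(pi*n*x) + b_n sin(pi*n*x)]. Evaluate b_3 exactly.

b_3 = ∫_{-1}^{1} g(x) sin(3*pi*x) dx.
Split the integral at the breakpoints.
Directly, an antiderivative of (-3) sin(3*pi*x) is cos(3*pi*x)/pi; evaluating from -1 to 0: ∫_{-1}^{0} (-3) sin(3*pi*x) dx = (1/pi) - (-1/pi) = 2/pi.
Directly, an antiderivative of (-5) sin(3*pi*x) is 5*cos(3*pi*x)/(3*pi); evaluating from 0 to 1: ∫_{0}^{1} (-5) sin(3*pi*x) dx = (-5/(3*pi)) - (5/(3*pi)) = -10/(3*pi).
Summing the pieces gives b_3 = -4/(3*pi).

-4/(3*pi)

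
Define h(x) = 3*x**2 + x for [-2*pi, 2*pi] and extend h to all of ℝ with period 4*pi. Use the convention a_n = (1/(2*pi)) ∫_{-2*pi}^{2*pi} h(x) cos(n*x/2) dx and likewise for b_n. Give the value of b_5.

4/5

b_5 = (1/(2*pi)) ∫_{-2*pi}^{2*pi} h(x) sin(5*x/2) dx.
Integrating by parts twice (tabular method), an antiderivative of (3*x**2 + x) sin(5*x/2) is -6*x**2*cos(5*x/2)/5 + 24*x*sin(5*x/2)/25 - 2*x*cos(5*x/2)/5 + 4*sin(5*x/2)/25 + 48*cos(5*x/2)/125; evaluating from -2*pi to 2*pi: ∫_{-2*pi}^{2*pi} (3*x**2 + x) sin(5*x/2) dx = (-48/125 + 4*pi/5 + 24*pi**2/5) - (-4*pi/5 - 48/125 + 24*pi**2/5) = 8*pi/5.
Hence b_5 = (1/(2*pi))·(8*pi/5) = 4/5.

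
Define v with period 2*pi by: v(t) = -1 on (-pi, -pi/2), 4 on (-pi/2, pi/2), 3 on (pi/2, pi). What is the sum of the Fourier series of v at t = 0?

4

v is continuous at t = 0 with value 4, so the series converges to 4 there.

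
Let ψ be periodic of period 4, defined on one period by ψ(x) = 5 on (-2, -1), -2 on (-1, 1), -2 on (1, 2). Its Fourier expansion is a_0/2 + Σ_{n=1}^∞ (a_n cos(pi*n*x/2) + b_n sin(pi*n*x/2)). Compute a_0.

-1/2

a_0 = 1/2 ∫_{-2}^{2} ψ(x) dx = 1/2 · (-1) = -1/2.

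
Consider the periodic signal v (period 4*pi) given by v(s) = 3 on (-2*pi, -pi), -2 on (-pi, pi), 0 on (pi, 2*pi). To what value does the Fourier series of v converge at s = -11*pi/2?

3

s = -11*pi/2 differs from s = -3*pi/2 by -1 full period(s), and the series is 4*pi-periodic.
v is continuous at s = -3*pi/2 with value 3, so the series converges to 3 there.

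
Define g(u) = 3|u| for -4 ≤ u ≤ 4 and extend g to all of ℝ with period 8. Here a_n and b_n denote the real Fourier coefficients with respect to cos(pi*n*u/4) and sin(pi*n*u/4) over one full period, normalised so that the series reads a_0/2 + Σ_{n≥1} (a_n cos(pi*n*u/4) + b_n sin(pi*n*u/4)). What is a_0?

12

a_0 = 1/4 ∫_{-4}^{4} g(u) du = 1/4 · (48) = 12.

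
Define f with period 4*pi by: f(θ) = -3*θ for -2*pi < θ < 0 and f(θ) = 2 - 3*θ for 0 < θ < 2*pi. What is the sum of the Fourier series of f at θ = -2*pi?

At θ = -2*pi the one-sided limits are f(-2*pi^-) = 2 - 6*pi and f(-2*pi^+) = 6*pi.
By Dirichlet's theorem the series converges to their average, [(2 - 6*pi) + (6*pi)]/2 = 1.

1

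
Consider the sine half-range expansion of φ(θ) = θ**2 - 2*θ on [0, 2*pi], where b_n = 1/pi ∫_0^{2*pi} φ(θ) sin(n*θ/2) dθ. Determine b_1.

-32/pi - 8 + 8*pi

b_1 = 1/pi ∫_0^{2*pi} (θ**2 - 2*θ) sin(θ/2) dθ.
Integrating by parts twice (tabular method), an antiderivative of (θ**2 - 2*θ) sin(θ/2) is -2*θ**2*cos(θ/2) + 8*θ*sin(θ/2) + 4*θ*cos(θ/2) - 8*sin(θ/2) + 16*cos(θ/2); evaluating from 0 to 2*pi: ∫_{0}^{2*pi} (θ**2 - 2*θ) sin(θ/2) dθ = (-8*pi - 16 + 8*pi**2) - (16) = -32 - 8*pi + 8*pi**2.
Hence b_1 = (1/pi)·(-32 - 8*pi + 8*pi**2) = -32/pi - 8 + 8*pi.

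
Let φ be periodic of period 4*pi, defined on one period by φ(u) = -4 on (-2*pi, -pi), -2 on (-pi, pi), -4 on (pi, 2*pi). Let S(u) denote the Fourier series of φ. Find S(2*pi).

φ is continuous at u = 2*pi with value -4, so the series converges to -4 there.

-4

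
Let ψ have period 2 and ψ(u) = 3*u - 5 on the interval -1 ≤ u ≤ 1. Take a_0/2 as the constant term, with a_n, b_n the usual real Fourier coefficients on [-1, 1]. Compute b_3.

2/pi

b_3 = ∫_{-1}^{1} ψ(u) sin(3*pi*u) du.
Integrating by parts (boundary term plus one more integral), an antiderivative of (3*u - 5) sin(3*pi*u) is -u*cos(3*pi*u)/pi + sin(3*pi*u)/(3*pi**2) + 5*cos(3*pi*u)/(3*pi); evaluating from -1 to 1: ∫_{-1}^{1} (3*u - 5) sin(3*pi*u) du = (-2/(3*pi)) - (-8/(3*pi)) = 2/pi.
Hence b_3 = 2/pi.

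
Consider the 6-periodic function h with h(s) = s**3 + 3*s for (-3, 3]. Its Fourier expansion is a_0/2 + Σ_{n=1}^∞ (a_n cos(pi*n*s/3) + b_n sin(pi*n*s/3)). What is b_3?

b_3 = 1/3 ∫_{-3}^{3} h(s) sin(pi*s) ds.
h is odd and sin(pi*s) is odd, so the integrand is even and b_3 = 2/3 ∫_0^{3} h(s) sin(pi*s) ds.
Integrating by parts three times (tabular method), an antiderivative of (s**3 + 3*s) sin(pi*s) is -s**3*cos(pi*s)/pi + 3*s**2*sin(pi*s)/pi**2 - 3*s*cos(pi*s)/pi + 6*s*cos(pi*s)/pi**3 - 6*sin(pi*s)/pi**4 + 3*sin(pi*s)/pi**2; evaluating from 0 to 3: ∫_{0}^{3} (s**3 + 3*s) sin(pi*s) ds = (-18/pi**3 + 36/pi) - (0) = -18/pi**3 + 36/pi.
Hence b_3 = (2/3)·(-18/pi**3 + 36/pi) = -12/pi**3 + 24/pi.

-12/pi**3 + 24/pi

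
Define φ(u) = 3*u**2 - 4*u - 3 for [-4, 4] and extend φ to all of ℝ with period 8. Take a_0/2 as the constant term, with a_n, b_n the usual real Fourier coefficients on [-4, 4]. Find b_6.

b_6 = 1/4 ∫_{-4}^{4} φ(u) sin(3*pi*u/2) du.
Integrating by parts twice (tabular method), an antiderivative of (3*u**2 - 4*u - 3) sin(3*pi*u/2) is -2*u**2*cos(3*pi*u/2)/pi + 8*u*sin(3*pi*u/2)/(3*pi**2) + 8*u*cos(3*pi*u/2)/(3*pi) - 16*sin(3*pi*u/2)/(9*pi**2) + 16*cos(3*pi*u/2)/(9*pi**3) + 2*cos(3*pi*u/2)/pi; evaluating from -4 to 4: ∫_{-4}^{4} (3*u**2 - 4*u - 3) sin(3*pi*u/2) du = (2*(8 - 87*pi**2)/(9*pi**3)) - (2*(8 - 183*pi**2)/(9*pi**3)) = 64/(3*pi).
Hence b_6 = (1/4)·(64/(3*pi)) = 16/(3*pi).

16/(3*pi)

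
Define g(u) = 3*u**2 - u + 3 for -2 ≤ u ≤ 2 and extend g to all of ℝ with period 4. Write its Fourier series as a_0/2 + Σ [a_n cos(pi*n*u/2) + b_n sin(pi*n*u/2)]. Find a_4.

3/pi**2

a_4 = 1/2 ∫_{-2}^{2} g(u) cos(2*pi*u) du.
Integrating by parts twice (tabular method), an antiderivative of (3*u**2 - u + 3) cos(2*pi*u) is 3*u**2*sin(2*pi*u)/(2*pi) - u*sin(2*pi*u)/(2*pi) + 3*u*cos(2*pi*u)/(2*pi**2) - 3*sin(2*pi*u)/(4*pi**3) + 3*sin(2*pi*u)/(2*pi) - cos(2*pi*u)/(4*pi**2); evaluating from -2 to 2: ∫_{-2}^{2} (3*u**2 - u + 3) cos(2*pi*u) du = (11/(4*pi**2)) - (-13/(4*pi**2)) = 6/pi**2.
Hence a_4 = (1/2)·(6/pi**2) = 3/pi**2.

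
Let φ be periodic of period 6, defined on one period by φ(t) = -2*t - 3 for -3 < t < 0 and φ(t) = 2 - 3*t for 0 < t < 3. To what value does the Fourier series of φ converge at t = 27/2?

t = 27/2 differs from t = 3/2 by 2 full period(s), and the series is 6-periodic.
φ is continuous at t = 3/2 with value -5/2, so the series converges to -5/2 there.

-5/2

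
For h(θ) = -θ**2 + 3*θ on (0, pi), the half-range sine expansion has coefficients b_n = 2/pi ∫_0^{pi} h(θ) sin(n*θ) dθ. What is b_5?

b_5 = 2/pi ∫_0^{pi} (-θ**2 + 3*θ) sin(5*θ) dθ.
Integrating by parts twice (tabular method), an antiderivative of (-θ**2 + 3*θ) sin(5*θ) is θ**2*cos(5*θ)/5 - 2*θ*sin(5*θ)/25 - 3*θ*cos(5*θ)/5 + 3*sin(5*θ)/25 - 2*cos(5*θ)/125; evaluating from 0 to pi: ∫_{0}^{pi} (-θ**2 + 3*θ) sin(5*θ) dθ = (-pi**2/5 + 2/125 + 3*pi/5) - (-2/125) = -pi**2/5 + 4/125 + 3*pi/5.
Hence b_5 = (2/pi)·(-pi**2/5 + 4/125 + 3*pi/5) = 2*(-25*pi**2 + 4 + 75*pi)/(125*pi).

2*(-25*pi**2 + 4 + 75*pi)/(125*pi)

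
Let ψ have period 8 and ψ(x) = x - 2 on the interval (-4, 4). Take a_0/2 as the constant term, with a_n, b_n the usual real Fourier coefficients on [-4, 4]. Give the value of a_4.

a_4 = 1/4 ∫_{-4}^{4} ψ(x) cos(pi*x) dx.
Integrating by parts (boundary term plus one more integral), an antiderivative of (x - 2) cos(pi*x) is x*sin(pi*x)/pi - 2*sin(pi*x)/pi + cos(pi*x)/pi**2; evaluating from -4 to 4: ∫_{-4}^{4} (x - 2) cos(pi*x) dx = (pi**(-2)) - (pi**(-2)) = 0.
Hence a_4 = (1/4)·(0) = 0.

0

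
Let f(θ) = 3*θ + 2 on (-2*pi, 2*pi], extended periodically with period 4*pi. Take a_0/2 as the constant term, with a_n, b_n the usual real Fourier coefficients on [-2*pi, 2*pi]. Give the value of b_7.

b_7 = (1/(2*pi)) ∫_{-2*pi}^{2*pi} f(θ) sin(7*θ/2) dθ.
Integrating by parts (boundary term plus one more integral), an antiderivative of (3*θ + 2) sin(7*θ/2) is -6*θ*cos(7*θ/2)/7 + 12*sin(7*θ/2)/49 - 4*cos(7*θ/2)/7; evaluating from -2*pi to 2*pi: ∫_{-2*pi}^{2*pi} (3*θ + 2) sin(7*θ/2) dθ = (4/7 + 12*pi/7) - (4/7 - 12*pi/7) = 24*pi/7.
Hence b_7 = (1/(2*pi))·(24*pi/7) = 12/7.

12/7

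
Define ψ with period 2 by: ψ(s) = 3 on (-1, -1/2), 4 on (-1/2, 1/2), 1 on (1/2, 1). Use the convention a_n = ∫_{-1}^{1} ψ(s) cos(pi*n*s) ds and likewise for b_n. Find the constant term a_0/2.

a_0 = ∫_{-1}^{1} ψ(s) ds = 6.
So the constant term a_0/2 = 3.

3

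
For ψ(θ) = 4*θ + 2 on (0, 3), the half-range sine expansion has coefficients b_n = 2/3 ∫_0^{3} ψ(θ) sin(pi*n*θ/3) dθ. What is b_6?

b_6 = 2/3 ∫_0^{3} (4*θ + 2) sin(2*pi*θ) dθ.
Integrating by parts (boundary term plus one more integral), an antiderivative of (4*θ + 2) sin(2*pi*θ) is -2*θ*cos(2*pi*θ)/pi + sin(2*pi*θ)/pi**2 - cos(2*pi*θ)/pi; evaluating from 0 to 3: ∫_{0}^{3} (4*θ + 2) sin(2*pi*θ) dθ = (-7/pi) - (-1/pi) = -6/pi.
Hence b_6 = (2/3)·(-6/pi) = -4/pi.

-4/pi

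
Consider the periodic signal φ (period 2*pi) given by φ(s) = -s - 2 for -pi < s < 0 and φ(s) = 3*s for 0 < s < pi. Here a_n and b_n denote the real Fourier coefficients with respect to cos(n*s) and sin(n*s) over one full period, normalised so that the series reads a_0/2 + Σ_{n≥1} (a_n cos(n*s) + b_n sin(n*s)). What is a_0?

a_0 = 1/pi ∫_{-pi}^{pi} φ(s) ds = 1/pi · (2*pi*(-1 + pi)) = -2 + 2*pi.

-2 + 2*pi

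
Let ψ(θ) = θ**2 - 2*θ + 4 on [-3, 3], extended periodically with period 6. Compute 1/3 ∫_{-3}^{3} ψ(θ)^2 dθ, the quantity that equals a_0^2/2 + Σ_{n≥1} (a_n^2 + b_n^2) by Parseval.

682/5

1/3 ∫_{-3}^{3} ψ(θ)^2 dθ = 1/3 · (2046/5) = 682/5.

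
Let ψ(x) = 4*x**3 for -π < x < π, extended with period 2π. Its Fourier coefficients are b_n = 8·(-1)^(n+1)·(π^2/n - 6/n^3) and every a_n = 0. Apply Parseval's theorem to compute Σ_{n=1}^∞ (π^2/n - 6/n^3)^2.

Parseval: Σ b_n^2 = (1/π) ∫_{-π}^{π} ψ(x)^2 dx = 32*pi**6/7.
b_n^2 = 64·(π^2/n - 6/n^3)^2, so the sum equals (32*pi**6/7)/64 = pi**6/14.

pi**6/14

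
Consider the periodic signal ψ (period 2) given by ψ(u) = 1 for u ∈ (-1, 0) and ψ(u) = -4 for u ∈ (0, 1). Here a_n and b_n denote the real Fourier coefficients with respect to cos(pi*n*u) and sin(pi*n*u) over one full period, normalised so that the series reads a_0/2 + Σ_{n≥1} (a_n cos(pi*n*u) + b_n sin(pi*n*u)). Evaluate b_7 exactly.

-10/(7*pi)

b_7 = ∫_{-1}^{1} ψ(u) sin(7*pi*u) du.
Split the integral at the breakpoints.
Directly, an antiderivative of (1) sin(7*pi*u) is -cos(7*pi*u)/(7*pi); evaluating from -1 to 0: ∫_{-1}^{0} (1) sin(7*pi*u) du = (-1/(7*pi)) - (1/(7*pi)) = -2/(7*pi).
Directly, an antiderivative of (-4) sin(7*pi*u) is 4*cos(7*pi*u)/(7*pi); evaluating from 0 to 1: ∫_{0}^{1} (-4) sin(7*pi*u) du = (-4/(7*pi)) - (4/(7*pi)) = -8/(7*pi).
Summing the pieces gives b_7 = -10/(7*pi).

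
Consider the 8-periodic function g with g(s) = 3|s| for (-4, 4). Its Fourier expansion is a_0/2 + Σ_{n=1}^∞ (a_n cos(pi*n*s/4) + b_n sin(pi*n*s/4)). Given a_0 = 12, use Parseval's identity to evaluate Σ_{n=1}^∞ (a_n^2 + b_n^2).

Parseval: a_0^2/2 + Σ_{n≥1} (a_n^2+b_n^2) = 1/4 ∫_{-4}^{4} g(s)^2 ds = 96.
Subtract a_0^2/2 = 72: Σ (a_n^2+b_n^2) = 24.

24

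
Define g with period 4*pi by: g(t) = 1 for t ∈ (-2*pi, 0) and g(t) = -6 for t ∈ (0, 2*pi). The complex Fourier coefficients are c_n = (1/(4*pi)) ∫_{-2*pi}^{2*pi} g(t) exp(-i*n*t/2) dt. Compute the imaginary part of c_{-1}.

Since g is real-valued, Im(c_{-1}) = -(1/(4*pi)) ∫_{-2*pi}^{2*pi} g(t) sin(-t/2) dt = b_{1}/2.
Split the integral at the breakpoints.
Directly, an antiderivative of (1) sin(-t/2) is 2*cos(t/2); evaluating from -2*pi to 0: ∫_{-2*pi}^{0} (1) sin(-t/2) dt = (2) - (-2) = 4.
Directly, an antiderivative of (-6) sin(-t/2) is -12*cos(t/2); evaluating from 0 to 2*pi: ∫_{0}^{2*pi} (-6) sin(-t/2) dt = (12) - (-12) = 24.
So ∫_{-2*pi}^{2*pi} g(t) sin(-t/2) dt = 28.
Hence Im(c_{-1}) = (-1/(4*pi))·(28) = -7/pi.

-7/pi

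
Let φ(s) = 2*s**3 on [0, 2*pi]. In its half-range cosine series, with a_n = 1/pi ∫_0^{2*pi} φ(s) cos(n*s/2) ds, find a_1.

a_1 = 1/pi ∫_0^{2*pi} (2*s**3) cos(s/2) ds.
Integrating by parts three times (tabular method), an antiderivative of (2*s**3) cos(s/2) is 4*s**3*sin(s/2) + 24*s**2*cos(s/2) - 96*s*sin(s/2) - 192*cos(s/2); evaluating from 0 to 2*pi: ∫_{0}^{2*pi} (2*s**3) cos(s/2) ds = (192 - 96*pi**2) - (-192) = 384 - 96*pi**2.
Hence a_1 = (1/pi)·(384 - 96*pi**2) = -96*pi + 384/pi.

-96*pi + 384/pi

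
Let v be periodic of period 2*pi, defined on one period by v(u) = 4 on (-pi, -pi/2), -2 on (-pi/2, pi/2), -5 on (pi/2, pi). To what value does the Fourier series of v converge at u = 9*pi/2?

-7/2

u = 9*pi/2 differs from u = pi/2 by 2 full period(s), and the series is 2*pi-periodic.
At u = pi/2 the one-sided limits are v(pi/2^-) = -2 and v(pi/2^+) = -5.
By Dirichlet's theorem the series converges to their average, [(-2) + (-5)]/2 = -7/2.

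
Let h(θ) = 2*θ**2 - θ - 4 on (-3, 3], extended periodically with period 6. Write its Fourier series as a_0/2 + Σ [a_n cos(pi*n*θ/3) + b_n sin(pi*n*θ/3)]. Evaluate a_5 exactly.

a_5 = 1/3 ∫_{-3}^{3} h(θ) cos(5*pi*θ/3) dθ.
Integrating by parts twice (tabular method), an antiderivative of (2*θ**2 - θ - 4) cos(5*pi*θ/3) is 6*θ**2*sin(5*pi*θ/3)/(5*pi) - 3*θ*sin(5*pi*θ/3)/(5*pi) + 36*θ*cos(5*pi*θ/3)/(25*pi**2) - 12*sin(5*pi*θ/3)/(5*pi) - 108*sin(5*pi*θ/3)/(125*pi**3) - 9*cos(5*pi*θ/3)/(25*pi**2); evaluating from -3 to 3: ∫_{-3}^{3} (2*θ**2 - θ - 4) cos(5*pi*θ/3) dθ = (-99/(25*pi**2)) - (117/(25*pi**2)) = -216/(25*pi**2).
Hence a_5 = (1/3)·(-216/(25*pi**2)) = -72/(25*pi**2).

-72/(25*pi**2)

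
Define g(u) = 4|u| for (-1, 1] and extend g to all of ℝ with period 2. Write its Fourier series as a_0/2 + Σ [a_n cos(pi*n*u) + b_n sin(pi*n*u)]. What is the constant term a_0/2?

2

a_0 = ∫_{-1}^{1} g(u) du = 4.
So the constant term a_0/2 = 2.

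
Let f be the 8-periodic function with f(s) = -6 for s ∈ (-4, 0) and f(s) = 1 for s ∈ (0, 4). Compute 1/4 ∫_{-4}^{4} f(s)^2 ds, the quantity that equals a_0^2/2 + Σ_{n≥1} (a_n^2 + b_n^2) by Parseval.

37

1/4 ∫_{-4}^{4} f(s)^2 ds = 1/4 · (148) = 37.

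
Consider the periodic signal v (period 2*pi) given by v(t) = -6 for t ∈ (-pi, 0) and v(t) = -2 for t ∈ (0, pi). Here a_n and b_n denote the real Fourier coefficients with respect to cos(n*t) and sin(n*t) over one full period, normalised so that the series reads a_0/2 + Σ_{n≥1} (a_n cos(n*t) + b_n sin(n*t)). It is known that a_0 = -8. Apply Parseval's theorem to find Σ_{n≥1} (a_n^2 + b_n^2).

8

Parseval: a_0^2/2 + Σ_{n≥1} (a_n^2+b_n^2) = 1/pi ∫_{-pi}^{pi} v(t)^2 dt = 40.
Subtract a_0^2/2 = 32: Σ (a_n^2+b_n^2) = 8.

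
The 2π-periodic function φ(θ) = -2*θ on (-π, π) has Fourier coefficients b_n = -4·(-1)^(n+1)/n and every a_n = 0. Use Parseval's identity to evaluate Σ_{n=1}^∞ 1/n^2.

Parseval: Σ b_n^2 = (1/π) ∫_{-π}^{π} φ(θ)^2 dθ = 8*pi**2/3.
Σ b_n^2 = Σ 16/n^2, so Σ 1/n^2 = (8*pi**2/3)/16 = pi**2/6.

pi**2/6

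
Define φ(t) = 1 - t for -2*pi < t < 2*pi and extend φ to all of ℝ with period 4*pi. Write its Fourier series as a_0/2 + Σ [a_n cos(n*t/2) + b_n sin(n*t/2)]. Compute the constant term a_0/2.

a_0 = (1/(2*pi)) ∫_{-2*pi}^{2*pi} φ(t) dt = (1/(2*pi)) · (4*pi) = 2.
So the constant term a_0/2 = 1.

1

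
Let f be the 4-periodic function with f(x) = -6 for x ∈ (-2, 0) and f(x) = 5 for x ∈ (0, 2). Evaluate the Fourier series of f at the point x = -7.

x = -7 differs from x = 1 by -2 full period(s), and the series is 4-periodic.
f is continuous at x = 1 with value 5, so the series converges to 5 there.

5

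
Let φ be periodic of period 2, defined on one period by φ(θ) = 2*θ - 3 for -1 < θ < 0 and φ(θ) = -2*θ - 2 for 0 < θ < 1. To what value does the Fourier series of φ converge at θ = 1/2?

-3

φ is continuous at θ = 1/2 with value -3, so the series converges to -3 there.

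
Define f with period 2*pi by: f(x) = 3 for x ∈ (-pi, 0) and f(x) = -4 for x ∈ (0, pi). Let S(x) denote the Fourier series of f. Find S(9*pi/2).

-4

x = 9*pi/2 differs from x = pi/2 by 2 full period(s), and the series is 2*pi-periodic.
f is continuous at x = pi/2 with value -4, so the series converges to -4 there.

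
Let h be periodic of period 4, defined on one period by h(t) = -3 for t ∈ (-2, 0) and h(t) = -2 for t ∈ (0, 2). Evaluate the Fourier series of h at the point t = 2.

-5/2

t = 2 differs from t = -2 by 1 full period(s), and the series is 4-periodic.
At t = -2 the one-sided limits are h(-2^-) = -2 and h(-2^+) = -3.
By Dirichlet's theorem the series converges to their average, [(-2) + (-3)]/2 = -5/2.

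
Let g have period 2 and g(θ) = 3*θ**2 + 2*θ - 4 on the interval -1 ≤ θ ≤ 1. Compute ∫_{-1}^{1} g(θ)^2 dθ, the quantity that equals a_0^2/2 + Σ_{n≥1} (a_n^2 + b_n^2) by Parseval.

334/15

∫_{-1}^{1} g(θ)^2 dθ = 334/15.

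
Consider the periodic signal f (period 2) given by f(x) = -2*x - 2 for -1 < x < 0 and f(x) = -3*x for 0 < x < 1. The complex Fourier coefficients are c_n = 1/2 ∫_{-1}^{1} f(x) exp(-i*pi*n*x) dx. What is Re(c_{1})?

Since f is real-valued, Re(c_{1}) = 1/2 ∫_{-1}^{1} f(x) cos(pi*x) dx = a_{1}/2.
Split the integral at the breakpoints.
Integrating by parts (boundary term plus one more integral), an antiderivative of (-2*x - 2) cos(pi*x) is -2*x*sin(pi*x)/pi - 2*sin(pi*x)/pi - 2*cos(pi*x)/pi**2; evaluating from -1 to 0: ∫_{-1}^{0} (-2*x - 2) cos(pi*x) dx = (-2/pi**2) - (2/pi**2) = -4/pi**2.
Integrating by parts (boundary term plus one more integral), an antiderivative of (-3*x) cos(pi*x) is -3*x*sin(pi*x)/pi - 3*cos(pi*x)/pi**2; evaluating from 0 to 1: ∫_{0}^{1} (-3*x) cos(pi*x) dx = (3/pi**2) - (-3/pi**2) = 6/pi**2.
So ∫_{-1}^{1} f(x) cos(pi*x) dx = 2/pi**2.
Hence Re(c_{1}) = (1/2)·(2/pi**2) = pi**(-2).

pi**(-2)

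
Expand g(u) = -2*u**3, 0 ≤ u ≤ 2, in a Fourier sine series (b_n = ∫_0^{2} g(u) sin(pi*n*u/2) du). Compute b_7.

b_7 = ∫_0^{2} (-2*u**3) sin(7*pi*u/2) du.
Integrating by parts three times (tabular method), an antiderivative of (-2*u**3) sin(7*pi*u/2) is 4*u**3*cos(7*pi*u/2)/(7*pi) - 24*u**2*sin(7*pi*u/2)/(49*pi**2) - 96*u*cos(7*pi*u/2)/(343*pi**3) + 192*sin(7*pi*u/2)/(2401*pi**4); evaluating from 0 to 2: ∫_{0}^{2} (-2*u**3) sin(7*pi*u/2) du = (32*(6 - 49*pi**2)/(343*pi**3)) - (0) = 32*(6 - 49*pi**2)/(343*pi**3).
Hence b_7 = 32*(6 - 49*pi**2)/(343*pi**3).

32*(6 - 49*pi**2)/(343*pi**3)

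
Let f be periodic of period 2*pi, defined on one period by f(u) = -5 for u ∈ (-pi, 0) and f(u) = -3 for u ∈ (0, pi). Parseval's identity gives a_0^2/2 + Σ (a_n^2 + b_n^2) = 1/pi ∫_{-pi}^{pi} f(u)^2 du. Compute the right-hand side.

34

1/pi ∫_{-pi}^{pi} f(u)^2 du = 1/pi · (34*pi) = 34.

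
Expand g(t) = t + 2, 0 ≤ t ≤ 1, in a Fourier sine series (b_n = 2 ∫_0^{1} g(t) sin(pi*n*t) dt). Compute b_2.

-1/pi

b_2 = 2 ∫_0^{1} (t + 2) sin(2*pi*t) dt.
Integrating by parts (boundary term plus one more integral), an antiderivative of (t + 2) sin(2*pi*t) is -t*cos(2*pi*t)/(2*pi) + sin(2*pi*t)/(4*pi**2) - cos(2*pi*t)/pi; evaluating from 0 to 1: ∫_{0}^{1} (t + 2) sin(2*pi*t) dt = (-3/(2*pi)) - (-1/pi) = -1/(2*pi).
Hence b_2 = 2·(-1/(2*pi)) = -1/pi.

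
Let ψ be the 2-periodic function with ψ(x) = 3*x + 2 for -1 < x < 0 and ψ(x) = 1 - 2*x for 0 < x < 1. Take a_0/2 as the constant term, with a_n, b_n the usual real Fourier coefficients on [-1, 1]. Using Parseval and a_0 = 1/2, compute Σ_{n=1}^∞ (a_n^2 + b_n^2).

29/24

Parseval: a_0^2/2 + Σ_{n≥1} (a_n^2+b_n^2) = ∫_{-1}^{1} ψ(x)^2 dx = 4/3.
Subtract a_0^2/2 = 1/8: Σ (a_n^2+b_n^2) = 29/24.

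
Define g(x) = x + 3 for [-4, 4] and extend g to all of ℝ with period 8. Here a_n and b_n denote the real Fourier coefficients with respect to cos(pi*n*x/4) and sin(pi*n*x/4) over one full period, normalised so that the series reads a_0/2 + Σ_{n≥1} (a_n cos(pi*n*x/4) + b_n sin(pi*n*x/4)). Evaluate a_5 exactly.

a_5 = 1/4 ∫_{-4}^{4} g(x) cos(5*pi*x/4) dx.
Integrating by parts (boundary term plus one more integral), an antiderivative of (x + 3) cos(5*pi*x/4) is 4*x*sin(5*pi*x/4)/(5*pi) + 12*sin(5*pi*x/4)/(5*pi) + 16*cos(5*pi*x/4)/(25*pi**2); evaluating from -4 to 4: ∫_{-4}^{4} (x + 3) cos(5*pi*x/4) dx = (-16/(25*pi**2)) - (-16/(25*pi**2)) = 0.
Hence a_5 = (1/4)·(0) = 0.

0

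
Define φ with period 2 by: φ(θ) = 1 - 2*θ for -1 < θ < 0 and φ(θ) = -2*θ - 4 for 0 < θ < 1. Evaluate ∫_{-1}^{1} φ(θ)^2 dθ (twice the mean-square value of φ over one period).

89/3

∫_{-1}^{1} φ(θ)^2 dθ = 89/3.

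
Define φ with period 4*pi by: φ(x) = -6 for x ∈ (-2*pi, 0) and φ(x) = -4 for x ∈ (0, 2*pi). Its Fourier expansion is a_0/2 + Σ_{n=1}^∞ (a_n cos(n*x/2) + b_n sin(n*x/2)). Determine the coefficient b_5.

b_5 = (1/(2*pi)) ∫_{-2*pi}^{2*pi} φ(x) sin(5*x/2) dx.
Split the integral at the breakpoints.
Directly, an antiderivative of (-6) sin(5*x/2) is 12*cos(5*x/2)/5; evaluating from -2*pi to 0: ∫_{-2*pi}^{0} (-6) sin(5*x/2) dx = (12/5) - (-12/5) = 24/5.
Directly, an antiderivative of (-4) sin(5*x/2) is 8*cos(5*x/2)/5; evaluating from 0 to 2*pi: ∫_{0}^{2*pi} (-4) sin(5*x/2) dx = (-8/5) - (8/5) = -16/5.
Summing the pieces and multiplying by (1/(2*pi)) gives b_5 = 4/(5*pi).

4/(5*pi)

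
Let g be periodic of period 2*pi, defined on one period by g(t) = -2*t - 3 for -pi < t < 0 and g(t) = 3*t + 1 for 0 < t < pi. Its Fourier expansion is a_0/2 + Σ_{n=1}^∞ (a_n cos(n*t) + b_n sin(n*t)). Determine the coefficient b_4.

b_4 = 1/pi ∫_{-pi}^{pi} g(t) sin(4*t) dt.
Split the integral at the breakpoints.
Integrating by parts (boundary term plus one more integral), an antiderivative of (-2*t - 3) sin(4*t) is t*cos(4*t)/2 - sin(4*t)/8 + 3*cos(4*t)/4; evaluating from -pi to 0: ∫_{-pi}^{0} (-2*t - 3) sin(4*t) dt = (3/4) - (3/4 - pi/2) = pi/2.
Integrating by parts (boundary term plus one more integral), an antiderivative of (3*t + 1) sin(4*t) is -3*t*cos(4*t)/4 + 3*sin(4*t)/16 - cos(4*t)/4; evaluating from 0 to pi: ∫_{0}^{pi} (3*t + 1) sin(4*t) dt = (-3*pi/4 - 1/4) - (-1/4) = -3*pi/4.
Summing the pieces and multiplying by (1/pi) gives b_4 = -1/4.

-1/4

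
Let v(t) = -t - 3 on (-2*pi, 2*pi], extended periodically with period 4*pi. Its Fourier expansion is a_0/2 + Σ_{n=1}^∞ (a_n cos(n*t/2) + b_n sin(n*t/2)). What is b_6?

b_6 = (1/(2*pi)) ∫_{-2*pi}^{2*pi} v(t) sin(3*t) dt.
Integrating by parts (boundary term plus one more integral), an antiderivative of (-t - 3) sin(3*t) is t*cos(3*t)/3 - sin(3*t)/9 + cos(3*t); evaluating from -2*pi to 2*pi: ∫_{-2*pi}^{2*pi} (-t - 3) sin(3*t) dt = (1 + 2*pi/3) - (1 - 2*pi/3) = 4*pi/3.
Hence b_6 = (1/(2*pi))·(4*pi/3) = 2/3.

2/3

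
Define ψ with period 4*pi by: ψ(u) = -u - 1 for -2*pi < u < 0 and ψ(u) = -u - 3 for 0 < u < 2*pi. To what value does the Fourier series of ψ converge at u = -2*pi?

At u = -2*pi the one-sided limits are ψ(-2*pi^-) = -2*pi - 3 and ψ(-2*pi^+) = -1 + 2*pi.
By Dirichlet's theorem the series converges to their average, [(-2*pi - 3) + (-1 + 2*pi)]/2 = -2.

-2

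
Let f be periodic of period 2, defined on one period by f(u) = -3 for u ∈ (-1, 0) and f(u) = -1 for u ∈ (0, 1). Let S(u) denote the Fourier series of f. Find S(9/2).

-1

u = 9/2 differs from u = 1/2 by 2 full period(s), and the series is 2-periodic.
f is continuous at u = 1/2 with value -1, so the series converges to -1 there.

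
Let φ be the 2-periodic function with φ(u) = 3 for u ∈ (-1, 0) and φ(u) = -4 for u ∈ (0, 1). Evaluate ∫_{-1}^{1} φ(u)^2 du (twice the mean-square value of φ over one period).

∫_{-1}^{1} φ(u)^2 du = 25.

25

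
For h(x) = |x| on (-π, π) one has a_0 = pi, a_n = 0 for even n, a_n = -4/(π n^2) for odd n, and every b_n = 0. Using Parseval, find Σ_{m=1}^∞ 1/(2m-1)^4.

pi**4/96

Parseval: a_0^2/2 + Σ a_n^2 = (1/π) ∫_{-π}^{π} h(x)^2 dx = 2*pi**2/3.
Subtract a_0^2/2 = pi**2/2: Σ a_n^2 = pi**2/6.
Only odd n contribute, with a_n^2 = 16/(π^2 n^4), so Σ_{m≥1} 1/(2m-1)^4 = π^2·(pi**2/6)/16 = pi**4/96.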